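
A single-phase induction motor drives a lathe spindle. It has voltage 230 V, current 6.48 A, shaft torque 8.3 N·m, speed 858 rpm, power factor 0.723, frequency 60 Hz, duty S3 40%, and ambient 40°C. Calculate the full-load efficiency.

ω = 2π × 858/60 = 89.85 rad/s; P_out = τω = 8.3 × 89.85 = 746 W
P_in = V·I·cosφ = 230 × 6.48 × 0.723 = 1078 W
η = P_out / P_in = 746 / 1078 = 0.692 = 69.2%

69.2 %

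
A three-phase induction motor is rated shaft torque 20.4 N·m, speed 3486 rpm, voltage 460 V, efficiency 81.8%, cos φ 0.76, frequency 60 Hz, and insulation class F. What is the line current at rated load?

15 A

ω = 2π×3486/60 = 365.1 rad/s; P_out = τω = 20.4 × 365.1 = 7448 W
P_in = P_out / η = 7448 / 0.818 = 9105 W
I_L = P_in / (√3·V_L·cosφ) = 9105 / (1.732 × 460 × 0.76) = 15 A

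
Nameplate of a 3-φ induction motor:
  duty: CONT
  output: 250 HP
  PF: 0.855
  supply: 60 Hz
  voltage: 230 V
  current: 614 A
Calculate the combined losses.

22600 W

P_in = √3·V·I·cosφ = 1.732×230×614×0.855 = 209127 W
P_out = 250×746 = 186500 W
Losses = P_in − P_out = 209127 − 186500 = 22627 W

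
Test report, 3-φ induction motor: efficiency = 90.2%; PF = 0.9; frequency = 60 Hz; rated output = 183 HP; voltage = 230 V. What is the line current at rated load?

P_out = 183 × 746 = 136518 W
P_in = P_out / η = 136518 / 0.902 = 151350 W
I_L = P_in / (√3·V_L·cosφ) = 151350 / (1.732 × 230 × 0.9) = 422 A

422 A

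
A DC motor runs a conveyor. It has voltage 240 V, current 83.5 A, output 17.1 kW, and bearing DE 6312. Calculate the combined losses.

P_in = V·I = 240×83.5 = 20040 W
P_out = 17100 W
Losses = P_in − P_out = 20040 − 17100 = 2940 W

2940 W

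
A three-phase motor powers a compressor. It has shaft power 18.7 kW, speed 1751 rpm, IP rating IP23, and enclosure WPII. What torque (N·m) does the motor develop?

ω = 2π × 1751/60 = 183.4 rad/s
τ = P/ω = 18700/183.4 = 102 N·m

102 N·m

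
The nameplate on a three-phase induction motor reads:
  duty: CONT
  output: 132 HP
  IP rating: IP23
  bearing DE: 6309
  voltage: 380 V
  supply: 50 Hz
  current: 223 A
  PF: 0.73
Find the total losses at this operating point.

P_in = √3·V·I·cosφ = 1.732×380×223×0.73 = 107142 W
P_out = 132×746 = 98472 W
Losses = P_in − P_out = 107142 − 98472 = 8670 W

8670 W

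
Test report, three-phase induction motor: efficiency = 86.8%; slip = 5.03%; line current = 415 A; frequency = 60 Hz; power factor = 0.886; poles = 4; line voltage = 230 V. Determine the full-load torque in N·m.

P_in = √3·V·I·cosφ = 1.732 × 230 × 415 × 0.886 = 146473 W
P_out = η·P_in = 0.868 × 146473 = 127139 W
n_s = 120×60/4 = 1800 rpm; n = 1800×(1−0.0503) = 1709 rpm
ω = 2π×1709/60 = 179 rad/s
τ = P_out/ω = 127139/179 = 710 N·m

710 N·m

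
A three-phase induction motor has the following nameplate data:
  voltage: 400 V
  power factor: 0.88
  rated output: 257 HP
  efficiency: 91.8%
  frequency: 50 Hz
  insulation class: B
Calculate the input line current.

343 A

P_out = 257 × 746 = 191722 W
P_in = P_out / η = 191722 / 0.918 = 208847 W
I_L = P_in / (√3·V_L·cosφ) = 208847 / (1.732 × 400 × 0.88) = 343 A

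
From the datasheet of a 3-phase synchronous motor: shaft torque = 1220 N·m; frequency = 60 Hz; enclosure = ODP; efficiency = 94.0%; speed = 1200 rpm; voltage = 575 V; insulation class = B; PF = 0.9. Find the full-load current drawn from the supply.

ω = 2π×1200/60 = 125.7 rad/s; P_out = τω = 1220 × 125.7 = 153354 W
P_in = P_out / η = 153354 / 0.940 = 163143 W
I_L = P_in / (√3·V_L·cosφ) = 163143 / (1.732 × 575 × 0.9) = 182 A

182 A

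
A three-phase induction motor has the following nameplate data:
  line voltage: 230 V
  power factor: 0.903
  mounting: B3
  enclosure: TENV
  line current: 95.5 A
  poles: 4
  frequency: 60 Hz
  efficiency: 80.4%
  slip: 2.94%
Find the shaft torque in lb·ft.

P_in = √3·V·I·cosφ = 1.732 × 230 × 95.5 × 0.903 = 34353 W
P_out = η·P_in = 0.804 × 34353 = 27620 W
n_s = 120×60/4 = 1800 rpm; n = 1800×(1−0.0294) = 1747 rpm
ω = 2π×1747/60 = 182.9 rad/s
τ = P_out/ω = 27620/182.9 = 151 N·m
In lb·ft: 151/1.356 = 111 lb·ft

111 lb·ft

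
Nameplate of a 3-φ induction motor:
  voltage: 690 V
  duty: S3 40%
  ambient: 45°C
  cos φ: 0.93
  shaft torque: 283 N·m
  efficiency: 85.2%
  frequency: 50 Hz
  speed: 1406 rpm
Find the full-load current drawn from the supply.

ω = 2π×1406/60 = 147.2 rad/s; P_out = τω = 283 × 147.2 = 41658 W
P_in = P_out / η = 41658 / 0.852 = 48894 W
I_L = P_in / (√3·V_L·cosφ) = 48894 / (1.732 × 690 × 0.93) = 44 A

44 A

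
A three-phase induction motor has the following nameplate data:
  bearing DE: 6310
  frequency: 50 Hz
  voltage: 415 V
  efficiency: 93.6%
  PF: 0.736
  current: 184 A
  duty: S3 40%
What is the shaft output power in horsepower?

122 HP

P_in = √3·V·I·cosφ = 1.732 × 415 × 184 × 0.736 = 97340 W
P_out = η·P_in = 0.936 × 97340 = 91110 W
= 91110/746 = 122 HP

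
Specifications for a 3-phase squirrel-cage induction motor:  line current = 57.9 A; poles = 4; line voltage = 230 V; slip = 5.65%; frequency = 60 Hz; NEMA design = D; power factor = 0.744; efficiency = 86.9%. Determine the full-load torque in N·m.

83.9 N·m

P_in = √3·V·I·cosφ = 1.732 × 230 × 57.9 × 0.744 = 17160 W
P_out = η·P_in = 0.869 × 17160 = 14912 W
n_s = 120×60/4 = 1800 rpm; n = 1800×(1−0.0565) = 1698 rpm
ω = 2π×1698/60 = 177.8 rad/s
τ = P_out/ω = 14912/177.8 = 83.9 N·m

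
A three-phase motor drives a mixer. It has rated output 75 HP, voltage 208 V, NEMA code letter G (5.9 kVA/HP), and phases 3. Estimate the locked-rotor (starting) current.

1230 A

S_LR = 5.9 × 75 = 442.5 kVA
I_LR = S_LR/(√3·V_L) = 442500/(1.732×208) = 1230 A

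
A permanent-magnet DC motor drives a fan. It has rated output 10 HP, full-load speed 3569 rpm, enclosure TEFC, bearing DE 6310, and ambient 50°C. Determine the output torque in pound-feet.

14.7 lb·ft

P_out = 10 × 746 = 7460 W
ω = 2π × 3569/60 = 373.7 rad/s
τ = P_out/ω = 7460/373.7 = 19.96 N·m
In lb·ft: 19.96/1.356 = 14.7 lb·ft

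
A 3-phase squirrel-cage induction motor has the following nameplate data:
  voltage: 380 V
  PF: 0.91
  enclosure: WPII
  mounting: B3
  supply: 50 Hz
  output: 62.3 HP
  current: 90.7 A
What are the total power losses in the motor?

P_in = √3·V·I·cosφ = 1.732×380×90.7×0.91 = 54323 W
P_out = 62.3×746 = 46476 W
Losses = P_in − P_out = 54323 − 46476 = 7847 W

7850 W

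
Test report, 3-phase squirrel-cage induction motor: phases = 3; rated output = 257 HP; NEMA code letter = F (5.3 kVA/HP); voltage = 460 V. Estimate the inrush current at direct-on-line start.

1710 A

S_LR = 5.3 × 257 = 1362.1 kVA
I_LR = S_LR/(√3·V_L) = 1362100/(1.732×460) = 1710 A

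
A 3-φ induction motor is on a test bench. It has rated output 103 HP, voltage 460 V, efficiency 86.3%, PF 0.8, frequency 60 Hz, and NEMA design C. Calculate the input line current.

140 A

P_out = 103 × 746 = 76838 W
P_in = P_out / η = 76838 / 0.863 = 89036 W
I_L = P_in / (√3·V_L·cosφ) = 89036 / (1.732 × 460 × 0.8) = 140 A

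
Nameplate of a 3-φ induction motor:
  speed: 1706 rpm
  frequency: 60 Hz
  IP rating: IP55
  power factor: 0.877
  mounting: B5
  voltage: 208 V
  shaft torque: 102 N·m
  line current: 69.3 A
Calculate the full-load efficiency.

83.2 %

ω = 2π × 1706/60 = 178.7 rad/s; P_out = τω = 102 × 178.7 = 18227 W
P_in = √3·V_L·I_L·cosφ = 1.732 × 208 × 69.3 × 0.877 = 21895 W
η = P_out / P_in = 18227 / 21895 = 0.832 = 83.2%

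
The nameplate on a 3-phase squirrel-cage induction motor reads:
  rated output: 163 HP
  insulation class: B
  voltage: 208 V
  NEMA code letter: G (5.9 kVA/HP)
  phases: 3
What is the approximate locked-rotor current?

S_LR = 5.9 × 163 = 961.7 kVA
I_LR = S_LR/(√3·V_L) = 961700/(1.732×208) = 2670 A

2670 A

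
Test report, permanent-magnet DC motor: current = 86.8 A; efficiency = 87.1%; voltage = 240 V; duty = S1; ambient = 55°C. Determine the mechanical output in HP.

P_in = V·I = 240 × 86.8 = 20832 W
P_out = η·P_in = 0.871 × 20832 = 18145 W
= 18145/746 = 24.3 HP

24.3 HP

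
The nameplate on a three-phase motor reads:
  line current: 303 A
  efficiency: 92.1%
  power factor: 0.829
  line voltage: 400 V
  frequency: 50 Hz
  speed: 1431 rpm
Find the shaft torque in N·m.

1070 N·m

P_in = √3·V·I·cosφ = 1.732 × 400 × 303 × 0.829 = 174022 W
P_out = η·P_in = 0.921 × 174022 = 160274 W
n = 1431 rpm
ω = 2π×1431/60 = 149.9 rad/s
τ = P_out/ω = 160274/149.9 = 1070 N·m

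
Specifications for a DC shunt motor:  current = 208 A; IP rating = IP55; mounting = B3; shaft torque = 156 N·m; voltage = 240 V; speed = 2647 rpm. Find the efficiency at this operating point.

86.6 %

ω = 2π × 2647/60 = 277.2 rad/s; P_out = τω = 156 × 277.2 = 43243 W
P_in = V·I = 240 × 208 = 49920 W
η = P_out / P_in = 43243 / 49920 = 0.866 = 86.6%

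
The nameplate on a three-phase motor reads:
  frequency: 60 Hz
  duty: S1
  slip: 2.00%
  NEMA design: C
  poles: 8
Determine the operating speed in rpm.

n_s = 120f/p = 120×60/8 = 900 rpm
n = n_s(1 − s) = 900 × (1 − 0.02) = 882 rpm

882 rpm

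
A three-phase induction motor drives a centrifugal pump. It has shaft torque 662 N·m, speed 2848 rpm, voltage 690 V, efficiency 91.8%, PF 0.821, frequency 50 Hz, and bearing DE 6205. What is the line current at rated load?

219 A

ω = 2π×2848/60 = 298.2 rad/s; P_out = τω = 662 × 298.2 = 197408 W
P_in = P_out / η = 197408 / 0.918 = 215041 W
I_L = P_in / (√3·V_L·cosφ) = 215041 / (1.732 × 690 × 0.821) = 219 A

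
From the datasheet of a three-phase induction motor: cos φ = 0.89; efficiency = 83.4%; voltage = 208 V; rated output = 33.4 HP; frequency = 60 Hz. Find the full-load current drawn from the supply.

93.2 A

P_out = 33.4 × 746 = 24916 W
P_in = P_out / η = 24916 / 0.834 = 29875 W
I_L = P_in / (√3·V_L·cosφ) = 29875 / (1.732 × 208 × 0.89) = 93.2 A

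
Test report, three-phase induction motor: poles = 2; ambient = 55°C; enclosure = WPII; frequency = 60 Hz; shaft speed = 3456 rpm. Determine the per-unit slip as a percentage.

n_s = 120f/p = 120×60/2 = 3600 rpm
s = (n_s − n)/n_s = (3600 − 3456)/3600 = 0.0400

4.00 %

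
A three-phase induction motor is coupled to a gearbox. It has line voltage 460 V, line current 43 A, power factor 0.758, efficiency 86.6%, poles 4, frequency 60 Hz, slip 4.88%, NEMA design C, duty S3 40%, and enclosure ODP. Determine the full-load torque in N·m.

P_in = √3·V·I·cosφ = 1.732 × 460 × 43 × 0.758 = 25968 W
P_out = η·P_in = 0.866 × 25968 = 22488 W
n_s = 120×60/4 = 1800 rpm; n = 1800×(1−0.0488) = 1712 rpm
ω = 2π×1712/60 = 179.3 rad/s
τ = P_out/ω = 22488/179.3 = 125 N·m

125 N·m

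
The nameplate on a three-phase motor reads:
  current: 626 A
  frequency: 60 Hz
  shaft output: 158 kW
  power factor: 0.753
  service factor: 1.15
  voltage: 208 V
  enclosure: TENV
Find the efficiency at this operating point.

P_out = 158 kW = 158000 W
P_in = √3·V_L·I_L·cosφ = 1.732 × 208 × 626 × 0.753 = 169817 W
η = P_out / P_in = 158000 / 169817 = 0.930 = 93.0%

93.0 %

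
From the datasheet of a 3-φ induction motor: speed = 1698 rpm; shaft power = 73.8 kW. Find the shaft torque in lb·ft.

ω = 2π × 1698/60 = 177.8 rad/s
τ = P/ω = 73800/177.8 = 415.1 N·m
In lb·ft: 415.1/1.356 = 306 lb·ft

306 lb·ft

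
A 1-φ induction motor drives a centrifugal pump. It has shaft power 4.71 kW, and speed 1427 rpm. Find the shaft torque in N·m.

31.5 N·m

ω = 2π × 1427/60 = 149.4 rad/s
τ = P/ω = 4710/149.4 = 31.5 N·m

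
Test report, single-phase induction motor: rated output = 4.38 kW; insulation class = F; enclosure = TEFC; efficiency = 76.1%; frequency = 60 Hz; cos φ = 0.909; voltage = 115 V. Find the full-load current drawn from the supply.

55.1 A

P_out = 4.38 kW = 4380 W
P_in = P_out / η = 4380 / 0.761 = 5756 W
I = P_in / (V·cosφ) = 5756 / (115 × 0.909) = 55.1 A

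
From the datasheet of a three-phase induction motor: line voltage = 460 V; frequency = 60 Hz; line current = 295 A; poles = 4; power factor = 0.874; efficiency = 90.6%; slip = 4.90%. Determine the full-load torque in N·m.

1040 N·m

P_in = √3·V·I·cosφ = 1.732 × 460 × 295 × 0.874 = 205418 W
P_out = η·P_in = 0.906 × 205418 = 186109 W
n_s = 120×60/4 = 1800 rpm; n = 1800×(1−0.049) = 1712 rpm
ω = 2π×1712/60 = 179.3 rad/s
τ = P_out/ω = 186109/179.3 = 1040 N·m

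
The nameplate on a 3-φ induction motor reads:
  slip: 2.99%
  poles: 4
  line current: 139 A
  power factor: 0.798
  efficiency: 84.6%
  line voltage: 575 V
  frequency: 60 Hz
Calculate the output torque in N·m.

P_in = √3·V·I·cosφ = 1.732 × 575 × 139 × 0.798 = 110467 W
P_out = η·P_in = 0.846 × 110467 = 93455 W
n_s = 120×60/4 = 1800 rpm; n = 1800×(1−0.0299) = 1746 rpm
ω = 2π×1746/60 = 182.8 rad/s
τ = P_out/ω = 93455/182.8 = 511 N·m

511 N·m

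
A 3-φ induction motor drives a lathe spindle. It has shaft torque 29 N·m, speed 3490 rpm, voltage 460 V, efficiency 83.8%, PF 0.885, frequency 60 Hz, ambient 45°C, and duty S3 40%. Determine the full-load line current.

17.9 A

ω = 2π×3490/60 = 365.5 rad/s; P_out = τω = 29 × 365.5 = 10600 W
P_in = P_out / η = 10600 / 0.838 = 12649 W
I_L = P_in / (√3·V_L·cosφ) = 12649 / (1.732 × 460 × 0.885) = 17.9 A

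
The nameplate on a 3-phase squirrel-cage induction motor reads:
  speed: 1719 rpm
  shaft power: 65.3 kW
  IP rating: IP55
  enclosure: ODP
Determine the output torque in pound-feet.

268 lb·ft

ω = 2π × 1719/60 = 180 rad/s
τ = P/ω = 65300/180 = 362.8 N·m
In lb·ft: 362.8/1.356 = 268 lb·ft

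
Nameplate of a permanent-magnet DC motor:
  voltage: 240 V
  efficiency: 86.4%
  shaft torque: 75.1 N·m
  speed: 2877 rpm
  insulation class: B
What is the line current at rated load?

ω = 2π×2877/60 = 301.3 rad/s; P_out = τω = 75.1 × 301.3 = 22628 W
P_in = P_out / η = 22628 / 0.864 = 26190 W
I = P_in / V = 26190 / 240 = 109 A

109 A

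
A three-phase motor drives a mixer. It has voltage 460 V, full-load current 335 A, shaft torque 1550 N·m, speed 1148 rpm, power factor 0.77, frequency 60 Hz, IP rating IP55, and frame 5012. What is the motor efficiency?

ω = 2π × 1148/60 = 120.2 rad/s; P_out = τω = 1550 × 120.2 = 186310 W
P_in = √3·V_L·I_L·cosφ = 1.732 × 460 × 335 × 0.77 = 205514 W
η = P_out / P_in = 186310 / 205514 = 0.907 = 90.7%

90.7 %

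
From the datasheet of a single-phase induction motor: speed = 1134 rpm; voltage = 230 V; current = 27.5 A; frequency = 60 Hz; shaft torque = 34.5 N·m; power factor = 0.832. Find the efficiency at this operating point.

ω = 2π × 1134/60 = 118.8 rad/s; P_out = τω = 34.5 × 118.8 = 4099 W
P_in = V·I·cosφ = 230 × 27.5 × 0.832 = 5262 W
η = P_out / P_in = 4099 / 5262 = 0.779 = 77.9%

77.9 %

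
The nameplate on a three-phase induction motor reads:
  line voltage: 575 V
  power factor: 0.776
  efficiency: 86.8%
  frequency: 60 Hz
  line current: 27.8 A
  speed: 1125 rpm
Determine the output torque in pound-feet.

117 lb·ft

P_in = √3·V·I·cosφ = 1.732 × 575 × 27.8 × 0.776 = 21484 W
P_out = η·P_in = 0.868 × 21484 = 18648 W
n = 1125 rpm
ω = 2π×1125/60 = 117.8 rad/s
τ = P_out/ω = 18648/117.8 = 158.3 N·m
In lb·ft: 158.3/1.356 = 117 lb·ft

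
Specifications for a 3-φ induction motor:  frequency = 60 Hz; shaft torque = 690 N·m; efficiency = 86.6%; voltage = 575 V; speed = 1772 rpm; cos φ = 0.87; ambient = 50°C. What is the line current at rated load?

ω = 2π×1772/60 = 185.6 rad/s; P_out = τω = 690 × 185.6 = 128064 W
P_in = P_out / η = 128064 / 0.866 = 147880 W
I_L = P_in / (√3·V_L·cosφ) = 147880 / (1.732 × 575 × 0.87) = 171 A

171 A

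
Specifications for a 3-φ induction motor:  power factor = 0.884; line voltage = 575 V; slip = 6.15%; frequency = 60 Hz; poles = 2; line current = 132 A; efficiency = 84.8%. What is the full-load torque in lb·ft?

205 lb·ft

P_in = √3·V·I·cosφ = 1.732 × 575 × 132 × 0.884 = 116210 W
P_out = η·P_in = 0.848 × 116210 = 98546 W
n_s = 120×60/2 = 3600 rpm; n = 3600×(1−0.0615) = 3379 rpm
ω = 2π×3379/60 = 353.8 rad/s
τ = P_out/ω = 98546/353.8 = 278.5 N·m
In lb·ft: 278.5/1.356 = 205 lb·ft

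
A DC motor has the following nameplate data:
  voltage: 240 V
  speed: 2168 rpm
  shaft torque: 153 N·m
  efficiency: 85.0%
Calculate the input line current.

170 A

ω = 2π×2168/60 = 227 rad/s; P_out = τω = 153 × 227 = 34731 W
P_in = P_out / η = 34731 / 0.850 = 40860 W
I = P_in / V = 40860 / 240 = 170 A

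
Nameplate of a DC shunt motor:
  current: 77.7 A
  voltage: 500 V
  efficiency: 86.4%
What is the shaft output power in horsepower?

P_in = V·I = 500 × 77.7 = 38850 W
P_out = η·P_in = 0.864 × 38850 = 33566 W
= 33566/746 = 45 HP

45 HP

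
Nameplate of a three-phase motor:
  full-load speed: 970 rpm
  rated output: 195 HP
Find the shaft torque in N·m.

1430 N·m

P_out = 195 × 746 = 145470 W
ω = 2π × 970/60 = 101.6 rad/s
τ = P_out/ω = 145470/101.6 = 1430 N·m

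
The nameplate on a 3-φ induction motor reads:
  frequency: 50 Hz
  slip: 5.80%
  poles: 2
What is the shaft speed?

n_s = 120f/p = 120×50/2 = 3000 rpm
n = n_s(1 − s) = 3000 × (1 − 0.058) = 2826 rpm

2826 rpm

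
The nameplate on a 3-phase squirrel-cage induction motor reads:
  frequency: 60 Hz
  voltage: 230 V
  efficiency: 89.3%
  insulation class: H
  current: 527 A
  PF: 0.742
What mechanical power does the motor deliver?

P_in = √3·V·I·cosφ = 1.732 × 230 × 527 × 0.742 = 155772 W
P_out = η·P_in = 0.893 × 155772 = 139104 W

139 kW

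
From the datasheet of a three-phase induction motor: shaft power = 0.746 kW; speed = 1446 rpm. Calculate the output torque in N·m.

ω = 2π × 1446/60 = 151.4 rad/s
τ = P/ω = 746/151.4 = 4.93 N·m

4.93 N·m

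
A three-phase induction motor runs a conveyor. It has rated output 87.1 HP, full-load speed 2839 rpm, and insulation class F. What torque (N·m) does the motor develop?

P_out = 87.1 × 746 = 64977 W
ω = 2π × 2839/60 = 297.3 rad/s
τ = P_out/ω = 64977/297.3 = 219 N·m

219 N·m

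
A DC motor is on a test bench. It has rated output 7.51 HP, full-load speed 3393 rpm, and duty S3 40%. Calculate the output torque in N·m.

P_out = 7.51 × 746 = 5602 W
ω = 2π × 3393/60 = 355.3 rad/s
τ = P_out/ω = 5602/355.3 = 15.8 N·m

15.8 N·m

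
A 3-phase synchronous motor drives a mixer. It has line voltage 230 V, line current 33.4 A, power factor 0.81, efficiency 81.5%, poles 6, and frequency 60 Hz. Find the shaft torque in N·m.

P_in = √3·V·I·cosφ = 1.732 × 230 × 33.4 × 0.81 = 10777 W
P_out = η·P_in = 0.815 × 10777 = 8783 W
n = n_s = 120×60/6 = 1200 rpm (synchronous)
ω = 2π×1200/60 = 125.7 rad/s
τ = P_out/ω = 8783/125.7 = 69.9 N·m

69.9 N·m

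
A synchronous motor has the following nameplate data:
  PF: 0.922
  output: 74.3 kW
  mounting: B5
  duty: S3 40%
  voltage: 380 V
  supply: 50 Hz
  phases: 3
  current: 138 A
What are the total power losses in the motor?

9.44 kW

P_in = √3·V·I·cosφ = 1.732×380×138×0.922 = 83742 W
P_out = 74300 W
Losses = P_in − P_out = 83742 − 74300 = 9442 W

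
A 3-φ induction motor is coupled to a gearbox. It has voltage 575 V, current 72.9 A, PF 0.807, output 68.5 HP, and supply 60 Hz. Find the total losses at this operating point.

7.49 kW

P_in = √3·V·I·cosφ = 1.732×575×72.9×0.807 = 58589 W
P_out = 68.5×746 = 51101 W
Losses = P_in − P_out = 58589 − 51101 = 7488 W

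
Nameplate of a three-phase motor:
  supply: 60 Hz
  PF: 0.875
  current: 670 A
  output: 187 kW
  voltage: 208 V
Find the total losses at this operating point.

24200 W

P_in = √3·V·I·cosφ = 1.732×208×670×0.875 = 211200 W
P_out = 187000 W
Losses = P_in − P_out = 211200 − 187000 = 24200 W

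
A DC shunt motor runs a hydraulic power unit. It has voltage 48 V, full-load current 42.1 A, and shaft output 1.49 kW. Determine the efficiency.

P_out = 1.49 kW = 1490 W
P_in = V·I = 48 × 42.1 = 2021 W
η = P_out / P_in = 1490 / 2021 = 0.737 = 73.7%

73.7 %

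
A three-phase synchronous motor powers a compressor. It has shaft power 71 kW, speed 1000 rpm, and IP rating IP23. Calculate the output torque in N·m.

ω = 2π × 1000/60 = 104.7 rad/s
τ = P/ω = 71000/104.7 = 678 N·m

678 N·m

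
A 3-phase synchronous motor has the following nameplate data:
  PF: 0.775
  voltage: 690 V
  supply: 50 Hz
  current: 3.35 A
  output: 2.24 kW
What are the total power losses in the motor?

863 W

P_in = √3·V·I·cosφ = 1.732×690×3.35×0.775 = 3103 W
P_out = 2240 W
Losses = P_in − P_out = 3103 − 2240 = 863 W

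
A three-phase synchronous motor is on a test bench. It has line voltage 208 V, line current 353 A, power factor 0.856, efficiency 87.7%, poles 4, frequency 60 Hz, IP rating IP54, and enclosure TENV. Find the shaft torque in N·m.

P_in = √3·V·I·cosφ = 1.732 × 208 × 353 × 0.856 = 108858 W
P_out = η·P_in = 0.877 × 108858 = 95468 W
n = n_s = 120×60/4 = 1800 rpm (synchronous)
ω = 2π×1800/60 = 188.5 rad/s
τ = P_out/ω = 95468/188.5 = 506 N·m

506 N·m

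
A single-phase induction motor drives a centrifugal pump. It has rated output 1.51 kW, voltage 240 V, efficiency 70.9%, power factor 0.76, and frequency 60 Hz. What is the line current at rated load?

11.7 A

P_out = 1.51 kW = 1510 W
P_in = P_out / η = 1510 / 0.709 = 2130 W
I = P_in / (V·cosφ) = 2130 / (240 × 0.76) = 11.7 A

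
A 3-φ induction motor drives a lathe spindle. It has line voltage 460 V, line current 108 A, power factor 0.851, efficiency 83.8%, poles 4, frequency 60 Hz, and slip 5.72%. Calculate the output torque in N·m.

P_in = √3·V·I·cosφ = 1.732 × 460 × 108 × 0.851 = 73225 W
P_out = η·P_in = 0.838 × 73225 = 61363 W
n_s = 120×60/4 = 1800 rpm; n = 1800×(1−0.0572) = 1697 rpm
ω = 2π×1697/60 = 177.7 rad/s
τ = P_out/ω = 61363/177.7 = 345 N·m

345 N·m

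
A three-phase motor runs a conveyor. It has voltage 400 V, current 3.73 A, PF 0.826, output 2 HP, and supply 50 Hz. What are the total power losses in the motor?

P_in = √3·V·I·cosφ = 1.732×400×3.73×0.826 = 2135 W
P_out = 2×746 = 1492 W
Losses = P_in − P_out = 2135 − 1492 = 643 W

643 W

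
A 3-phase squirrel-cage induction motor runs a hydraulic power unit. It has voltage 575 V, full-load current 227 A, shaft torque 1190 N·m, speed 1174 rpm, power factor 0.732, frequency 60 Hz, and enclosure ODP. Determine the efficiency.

ω = 2π × 1174/60 = 122.9 rad/s; P_out = τω = 1190 × 122.9 = 146251 W
P_in = √3·V_L·I_L·cosφ = 1.732 × 575 × 227 × 0.732 = 165483 W
η = P_out / P_in = 146251 / 165483 = 0.884 = 88.4%

88.4 %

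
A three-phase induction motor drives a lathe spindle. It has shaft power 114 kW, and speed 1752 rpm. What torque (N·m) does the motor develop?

ω = 2π × 1752/60 = 183.5 rad/s
τ = P/ω = 114000/183.5 = 621 N·m

621 N·m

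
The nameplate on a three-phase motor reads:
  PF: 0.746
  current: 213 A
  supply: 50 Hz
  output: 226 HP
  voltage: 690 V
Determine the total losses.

P_in = √3·V·I·cosφ = 1.732×690×213×0.746 = 189896 W
P_out = 226×746 = 168596 W
Losses = P_in − P_out = 189896 − 168596 = 21300 W

21.3 kW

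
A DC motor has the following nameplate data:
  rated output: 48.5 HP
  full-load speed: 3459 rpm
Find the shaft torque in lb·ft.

73.7 lb·ft

P_out = 48.5 × 746 = 36181 W
ω = 2π × 3459/60 = 362.2 rad/s
τ = P_out/ω = 36181/362.2 = 99.89 N·m
In lb·ft: 99.89/1.356 = 73.7 lb·ft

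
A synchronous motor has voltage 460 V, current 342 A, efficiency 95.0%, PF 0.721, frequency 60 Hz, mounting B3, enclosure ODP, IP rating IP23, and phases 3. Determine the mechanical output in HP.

250 HP

P_in = √3·V·I·cosφ = 1.732 × 460 × 342 × 0.721 = 196457 W
P_out = η·P_in = 0.95 × 196457 = 186634 W
= 186634/746 = 250 HP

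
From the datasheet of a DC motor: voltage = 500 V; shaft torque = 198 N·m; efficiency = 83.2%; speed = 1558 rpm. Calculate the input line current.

ω = 2π×1558/60 = 163.2 rad/s; P_out = τω = 198 × 163.2 = 32314 W
P_in = P_out / η = 32314 / 0.832 = 38839 W
I = P_in / V = 38839 / 500 = 77.7 A

77.7 A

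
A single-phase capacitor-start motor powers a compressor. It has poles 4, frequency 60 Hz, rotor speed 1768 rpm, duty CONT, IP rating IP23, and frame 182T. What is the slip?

n_s = 120f/p = 120×60/4 = 1800 rpm
s = (n_s − n)/n_s = (1800 − 1768)/1800 = 0.0178

1.78 %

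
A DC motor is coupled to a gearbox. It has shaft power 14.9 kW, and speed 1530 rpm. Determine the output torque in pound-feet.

ω = 2π × 1530/60 = 160.2 rad/s
τ = P/ω = 14900/160.2 = 93.01 N·m
In lb·ft: 93.01/1.356 = 68.6 lb·ft

68.6 lb·ft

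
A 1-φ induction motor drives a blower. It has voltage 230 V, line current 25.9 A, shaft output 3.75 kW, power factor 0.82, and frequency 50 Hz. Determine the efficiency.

P_out = 3.75 kW = 3750 W
P_in = V·I·cosφ = 230 × 25.9 × 0.82 = 4885 W
η = P_out / P_in = 3750 / 4885 = 0.768 = 76.8%

76.8 %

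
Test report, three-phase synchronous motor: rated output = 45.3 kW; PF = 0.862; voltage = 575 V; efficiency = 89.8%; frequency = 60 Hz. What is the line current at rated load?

P_out = 45.3 kW = 45300 W
P_in = P_out / η = 45300 / 0.898 = 50445 W
I_L = P_in / (√3·V_L·cosφ) = 50445 / (1.732 × 575 × 0.862) = 58.8 A

58.8 A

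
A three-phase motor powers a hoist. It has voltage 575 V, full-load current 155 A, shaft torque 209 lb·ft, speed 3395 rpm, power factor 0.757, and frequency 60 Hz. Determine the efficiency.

τ = 209 lb·ft × 1.356 = 283.4 N·m
ω = 2π × 3395/60 = 355.5 rad/s; P_out = τω = 283.4 × 355.5 = 100749 W
P_in = √3·V_L·I_L·cosφ = 1.732 × 575 × 155 × 0.757 = 116854 W
η = P_out / P_in = 100749 / 116854 = 0.862 = 86.2%

86.2 %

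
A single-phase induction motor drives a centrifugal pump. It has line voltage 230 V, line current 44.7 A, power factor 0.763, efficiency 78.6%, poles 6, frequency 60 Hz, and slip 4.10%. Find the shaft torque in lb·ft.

P_in = V·I·cosφ = 230 × 44.7 × 0.763 = 7844 W
P_out = η·P_in = 0.786 × 7844 = 6165 W
n_s = 120×60/6 = 1200 rpm; n = 1200×(1−0.041) = 1151 rpm
ω = 2π×1151/60 = 120.5 rad/s
τ = P_out/ω = 6165/120.5 = 51.16 N·m
In lb·ft: 51.16/1.356 = 37.7 lb·ft

37.7 lb·ft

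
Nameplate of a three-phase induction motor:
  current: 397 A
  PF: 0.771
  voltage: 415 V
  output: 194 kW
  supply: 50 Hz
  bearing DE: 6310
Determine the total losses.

P_in = √3·V·I·cosφ = 1.732×415×397×0.771 = 220009 W
P_out = 194000 W
Losses = P_in − P_out = 220009 − 194000 = 26009 W

26000 W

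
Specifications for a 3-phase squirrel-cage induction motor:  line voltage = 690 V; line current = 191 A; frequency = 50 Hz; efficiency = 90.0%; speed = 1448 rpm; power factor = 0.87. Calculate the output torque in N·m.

1180 N·m

P_in = √3·V·I·cosφ = 1.732 × 690 × 191 × 0.87 = 198586 W
P_out = η·P_in = 0.9 × 198586 = 178727 W
n = 1448 rpm
ω = 2π×1448/60 = 151.6 rad/s
τ = P_out/ω = 178727/151.6 = 1180 N·m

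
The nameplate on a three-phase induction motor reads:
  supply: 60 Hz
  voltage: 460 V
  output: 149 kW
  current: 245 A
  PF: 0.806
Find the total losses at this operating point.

P_in = √3·V·I·cosφ = 1.732×460×245×0.806 = 157328 W
P_out = 149000 W
Losses = P_in − P_out = 157328 − 149000 = 8328 W

8.33 kW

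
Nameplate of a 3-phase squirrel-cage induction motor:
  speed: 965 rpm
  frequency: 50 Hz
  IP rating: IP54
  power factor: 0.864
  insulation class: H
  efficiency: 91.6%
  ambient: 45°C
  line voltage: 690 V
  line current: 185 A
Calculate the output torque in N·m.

1730 N·m

P_in = √3·V·I·cosφ = 1.732 × 690 × 185 × 0.864 = 191022 W
P_out = η·P_in = 0.916 × 191022 = 174976 W
n = 965 rpm
ω = 2π×965/60 = 101.1 rad/s
τ = P_out/ω = 174976/101.1 = 1730 N·m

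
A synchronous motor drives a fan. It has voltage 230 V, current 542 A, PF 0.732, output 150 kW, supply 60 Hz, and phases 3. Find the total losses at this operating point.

P_in = √3·V·I·cosφ = 1.732×230×542×0.732 = 158047 W
P_out = 150000 W
Losses = P_in − P_out = 158047 − 150000 = 8047 W

8.05 kW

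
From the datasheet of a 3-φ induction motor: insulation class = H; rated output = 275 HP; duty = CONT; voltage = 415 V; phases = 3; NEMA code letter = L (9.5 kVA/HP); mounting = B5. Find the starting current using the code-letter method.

3630 A

S_LR = 9.5 × 275 = 2612.5 kVA
I_LR = S_LR/(√3·V_L) = 2612500/(1.732×415) = 3630 A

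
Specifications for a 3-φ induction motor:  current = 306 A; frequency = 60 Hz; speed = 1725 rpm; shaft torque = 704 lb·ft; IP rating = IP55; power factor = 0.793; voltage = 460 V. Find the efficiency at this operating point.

τ = 704 lb·ft × 1.356 = 954.6 N·m
ω = 2π × 1725/60 = 180.6 rad/s; P_out = τω = 954.6 × 180.6 = 172401 W
P_in = √3·V_L·I_L·cosφ = 1.732 × 460 × 306 × 0.793 = 193330 W
η = P_out / P_in = 172401 / 193330 = 0.892 = 89.2%

89.2 %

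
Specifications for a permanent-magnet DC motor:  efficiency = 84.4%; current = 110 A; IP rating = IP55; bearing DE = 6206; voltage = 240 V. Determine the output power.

22.3 kW

P_in = V·I = 240 × 110 = 26400 W
P_out = η·P_in = 0.844 × 26400 = 22282 W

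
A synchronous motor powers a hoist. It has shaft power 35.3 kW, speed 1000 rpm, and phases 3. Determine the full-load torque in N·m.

337 N·m

ω = 2π × 1000/60 = 104.7 rad/s
τ = P/ω = 35300/104.7 = 337 N·m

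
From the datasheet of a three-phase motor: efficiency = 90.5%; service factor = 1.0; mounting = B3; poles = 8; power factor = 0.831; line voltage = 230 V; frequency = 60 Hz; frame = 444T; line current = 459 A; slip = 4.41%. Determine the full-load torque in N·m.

P_in = √3·V·I·cosφ = 1.732 × 230 × 459 × 0.831 = 151946 W
P_out = η·P_in = 0.905 × 151946 = 137511 W
n_s = 120×60/8 = 900 rpm; n = 900×(1−0.0441) = 860 rpm
ω = 2π×860/60 = 90.06 rad/s
τ = P_out/ω = 137511/90.06 = 1530 N·m

1530 N·m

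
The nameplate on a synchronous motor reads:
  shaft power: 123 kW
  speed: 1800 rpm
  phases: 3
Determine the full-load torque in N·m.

ω = 2π × 1800/60 = 188.5 rad/s
τ = P/ω = 123000/188.5 = 653 N·m

653 N·m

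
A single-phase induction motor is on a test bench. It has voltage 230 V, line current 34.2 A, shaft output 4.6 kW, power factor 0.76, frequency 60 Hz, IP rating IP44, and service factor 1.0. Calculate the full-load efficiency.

76.9 %

P_out = 4.6 kW = 4600 W
P_in = V·I·cosφ = 230 × 34.2 × 0.76 = 5978 W
η = P_out / P_in = 4600 / 5978 = 0.769 = 76.9%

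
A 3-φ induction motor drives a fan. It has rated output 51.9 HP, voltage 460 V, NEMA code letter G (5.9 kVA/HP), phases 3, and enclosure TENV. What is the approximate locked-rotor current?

S_LR = 5.9 × 51.9 = 306.21 kVA
I_LR = S_LR/(√3·V_L) = 306210/(1.732×460) = 384 A

384 A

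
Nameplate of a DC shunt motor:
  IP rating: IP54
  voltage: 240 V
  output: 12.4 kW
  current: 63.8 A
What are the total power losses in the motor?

2.91 kW

P_in = V·I = 240×63.8 = 15312 W
P_out = 12400 W
Losses = P_in − P_out = 15312 − 12400 = 2912 W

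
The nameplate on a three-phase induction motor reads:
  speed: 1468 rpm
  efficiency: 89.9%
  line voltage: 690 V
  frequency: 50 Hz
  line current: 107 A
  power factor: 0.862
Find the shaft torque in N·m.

P_in = √3·V·I·cosφ = 1.732 × 690 × 107 × 0.862 = 110227 W
P_out = η·P_in = 0.899 × 110227 = 99094 W
n = 1468 rpm
ω = 2π×1468/60 = 153.7 rad/s
τ = P_out/ω = 99094/153.7 = 645 N·m

645 N·m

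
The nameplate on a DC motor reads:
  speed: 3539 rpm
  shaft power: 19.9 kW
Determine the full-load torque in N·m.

ω = 2π × 3539/60 = 370.6 rad/s
τ = P/ω = 19900/370.6 = 53.7 N·m

53.7 N·m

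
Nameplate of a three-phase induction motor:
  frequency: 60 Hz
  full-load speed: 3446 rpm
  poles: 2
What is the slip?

n_s = 120f/p = 120×60/2 = 3600 rpm
s = (n_s − n)/n_s = (3600 − 3446)/3600 = 0.0428

4.28 %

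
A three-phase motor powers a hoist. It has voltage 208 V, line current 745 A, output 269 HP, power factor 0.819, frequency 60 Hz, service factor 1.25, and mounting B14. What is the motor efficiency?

91.3 %

P_out = 269 × 746 = 200674 W
P_in = √3·V_L·I_L·cosφ = 1.732 × 208 × 745 × 0.819 = 219812 W
η = P_out / P_in = 200674 / 219812 = 0.913 = 91.3%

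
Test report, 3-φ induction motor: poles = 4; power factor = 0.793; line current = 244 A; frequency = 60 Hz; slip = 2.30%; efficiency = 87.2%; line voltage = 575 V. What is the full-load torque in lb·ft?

P_in = √3·V·I·cosφ = 1.732 × 575 × 244 × 0.793 = 192699 W
P_out = η·P_in = 0.872 × 192699 = 168034 W
n_s = 120×60/4 = 1800 rpm; n = 1800×(1−0.023) = 1759 rpm
ω = 2π×1759/60 = 184.2 rad/s
τ = P_out/ω = 168034/184.2 = 912.2 N·m
In lb·ft: 912.2/1.356 = 673 lb·ft

673 lb·ft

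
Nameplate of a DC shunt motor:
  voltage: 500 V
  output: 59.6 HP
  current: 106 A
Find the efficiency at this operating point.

P_out = 59.6 × 746 = 44462 W
P_in = V·I = 500 × 106 = 53000 W
η = P_out / P_in = 44462 / 53000 = 0.839 = 83.9%

83.9 %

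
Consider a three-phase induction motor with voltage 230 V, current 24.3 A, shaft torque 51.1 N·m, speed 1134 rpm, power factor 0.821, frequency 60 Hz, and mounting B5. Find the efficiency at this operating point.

ω = 2π × 1134/60 = 118.8 rad/s; P_out = τω = 51.1 × 118.8 = 6071 W
P_in = √3·V_L·I_L·cosφ = 1.732 × 230 × 24.3 × 0.821 = 7947 W
η = P_out / P_in = 6071 / 7947 = 0.764 = 76.4%

76.4 %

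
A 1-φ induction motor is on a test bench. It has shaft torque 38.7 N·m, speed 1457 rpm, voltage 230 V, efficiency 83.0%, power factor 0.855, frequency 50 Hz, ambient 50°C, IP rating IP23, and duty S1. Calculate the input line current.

ω = 2π×1457/60 = 152.6 rad/s; P_out = τω = 38.7 × 152.6 = 5906 W
P_in = P_out / η = 5906 / 0.830 = 7116 W
I = P_in / (V·cosφ) = 7116 / (230 × 0.855) = 36.2 A

36.2 A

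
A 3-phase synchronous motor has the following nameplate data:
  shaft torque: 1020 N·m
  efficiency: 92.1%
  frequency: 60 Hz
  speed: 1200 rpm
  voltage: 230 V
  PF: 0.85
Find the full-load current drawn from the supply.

ω = 2π×1200/60 = 125.7 rad/s; P_out = τω = 1020 × 125.7 = 128214 W
P_in = P_out / η = 128214 / 0.921 = 139212 W
I_L = P_in / (√3·V_L·cosφ) = 139212 / (1.732 × 230 × 0.85) = 411 A

411 A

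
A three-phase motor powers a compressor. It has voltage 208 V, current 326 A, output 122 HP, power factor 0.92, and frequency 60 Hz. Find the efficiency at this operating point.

84.2 %

P_out = 122 × 746 = 91012 W
P_in = √3·V_L·I_L·cosφ = 1.732 × 208 × 326 × 0.92 = 108048 W
η = P_out / P_in = 91012 / 108048 = 0.842 = 84.2%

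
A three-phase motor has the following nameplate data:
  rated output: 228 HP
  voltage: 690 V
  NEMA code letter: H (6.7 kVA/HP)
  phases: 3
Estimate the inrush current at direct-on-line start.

S_LR = 6.7 × 228 = 1527.6 kVA
I_LR = S_LR/(√3·V_L) = 1527600/(1.732×690) = 1280 A

1280 A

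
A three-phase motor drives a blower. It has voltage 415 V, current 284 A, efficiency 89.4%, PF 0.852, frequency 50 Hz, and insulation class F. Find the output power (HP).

P_in = √3·V·I·cosφ = 1.732 × 415 × 284 × 0.852 = 173922 W
P_out = η·P_in = 0.894 × 173922 = 155486 W
= 155486/746 = 208 HP

208 HP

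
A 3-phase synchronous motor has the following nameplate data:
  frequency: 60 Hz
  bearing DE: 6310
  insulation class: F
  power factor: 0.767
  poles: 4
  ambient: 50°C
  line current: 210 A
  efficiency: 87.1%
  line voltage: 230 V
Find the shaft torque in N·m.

P_in = √3·V·I·cosφ = 1.732 × 230 × 210 × 0.767 = 64164 W
P_out = η·P_in = 0.871 × 64164 = 55887 W
n = n_s = 120×60/4 = 1800 rpm (synchronous)
ω = 2π×1800/60 = 188.5 rad/s
τ = P_out/ω = 55887/188.5 = 296 N·m

296 N·m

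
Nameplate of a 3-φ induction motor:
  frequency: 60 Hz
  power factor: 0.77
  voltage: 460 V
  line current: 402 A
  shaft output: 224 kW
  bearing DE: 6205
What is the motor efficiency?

90.8 %

P_out = 224 kW = 224000 W
P_in = √3·V_L·I_L·cosφ = 1.732 × 460 × 402 × 0.77 = 246617 W
η = P_out / P_in = 224000 / 246617 = 0.908 = 90.8%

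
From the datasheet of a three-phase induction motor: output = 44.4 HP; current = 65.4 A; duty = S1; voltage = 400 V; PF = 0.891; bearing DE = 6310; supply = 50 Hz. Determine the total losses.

P_in = √3·V·I·cosφ = 1.732×400×65.4×0.891 = 40370 W
P_out = 44.4×746 = 33122 W
Losses = P_in − P_out = 40370 − 33122 = 7248 W

7.25 kW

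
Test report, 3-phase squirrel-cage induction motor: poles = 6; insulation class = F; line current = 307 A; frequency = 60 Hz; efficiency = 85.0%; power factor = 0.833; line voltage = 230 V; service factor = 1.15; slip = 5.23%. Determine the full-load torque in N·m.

727 N·m

P_in = √3·V·I·cosφ = 1.732 × 230 × 307 × 0.833 = 101873 W
P_out = η·P_in = 0.85 × 101873 = 86592 W
n_s = 120×60/6 = 1200 rpm; n = 1200×(1−0.0523) = 1137 rpm
ω = 2π×1137/60 = 119.1 rad/s
τ = P_out/ω = 86592/119.1 = 727 N·m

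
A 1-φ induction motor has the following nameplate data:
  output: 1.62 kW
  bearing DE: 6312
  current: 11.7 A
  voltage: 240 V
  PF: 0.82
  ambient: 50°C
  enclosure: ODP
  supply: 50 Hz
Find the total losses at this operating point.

683 W

P_in = V·I·cosφ = 240×11.7×0.82 = 2303 W
P_out = 1620 W
Losses = P_in − P_out = 2303 − 1620 = 683 W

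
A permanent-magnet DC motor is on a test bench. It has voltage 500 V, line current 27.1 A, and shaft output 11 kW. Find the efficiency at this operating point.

P_out = 11 kW = 11000 W
P_in = V·I = 500 × 27.1 = 13550 W
η = P_out / P_in = 11000 / 13550 = 0.812 = 81.2%

81.2 %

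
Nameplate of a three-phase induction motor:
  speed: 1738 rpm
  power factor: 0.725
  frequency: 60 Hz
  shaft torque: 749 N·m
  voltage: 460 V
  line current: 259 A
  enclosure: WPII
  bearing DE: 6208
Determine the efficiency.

ω = 2π × 1738/60 = 182 rad/s; P_out = τω = 749 × 182 = 136318 W
P_in = √3·V_L·I_L·cosφ = 1.732 × 460 × 259 × 0.725 = 149604 W
η = P_out / P_in = 136318 / 149604 = 0.911 = 91.1%

91.1 %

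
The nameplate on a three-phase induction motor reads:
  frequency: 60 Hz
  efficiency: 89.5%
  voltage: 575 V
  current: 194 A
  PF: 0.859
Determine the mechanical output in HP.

199 HP

P_in = √3·V·I·cosφ = 1.732 × 575 × 194 × 0.859 = 165963 W
P_out = η·P_in = 0.895 × 165963 = 148537 W
= 148537/746 = 199 HP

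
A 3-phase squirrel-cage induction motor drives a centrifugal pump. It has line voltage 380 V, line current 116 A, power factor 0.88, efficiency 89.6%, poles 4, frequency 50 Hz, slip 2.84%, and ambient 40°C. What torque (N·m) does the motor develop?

394 N·m

P_in = √3·V·I·cosφ = 1.732 × 380 × 116 × 0.88 = 67185 W
P_out = η·P_in = 0.896 × 67185 = 60198 W
n_s = 120×50/4 = 1500 rpm; n = 1500×(1−0.0284) = 1457 rpm
ω = 2π×1457/60 = 152.6 rad/s
τ = P_out/ω = 60198/152.6 = 394 N·m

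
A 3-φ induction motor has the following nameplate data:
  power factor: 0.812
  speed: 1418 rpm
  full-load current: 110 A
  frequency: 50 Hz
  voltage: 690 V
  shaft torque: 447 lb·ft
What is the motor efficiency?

τ = 447 lb·ft × 1.356 = 606.1 N·m
ω = 2π × 1418/60 = 148.5 rad/s; P_out = τω = 606.1 × 148.5 = 90006 W
P_in = √3·V_L·I_L·cosφ = 1.732 × 690 × 110 × 0.812 = 106745 W
η = P_out / P_in = 90006 / 106745 = 0.843 = 84.3%

84.3 %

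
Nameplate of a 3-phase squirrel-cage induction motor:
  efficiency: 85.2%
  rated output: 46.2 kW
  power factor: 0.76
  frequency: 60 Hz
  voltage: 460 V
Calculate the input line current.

89.6 A

P_out = 46.2 kW = 46200 W
P_in = P_out / η = 46200 / 0.852 = 54225 W
I_L = P_in / (√3·V_L·cosφ) = 54225 / (1.732 × 460 × 0.76) = 89.6 A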